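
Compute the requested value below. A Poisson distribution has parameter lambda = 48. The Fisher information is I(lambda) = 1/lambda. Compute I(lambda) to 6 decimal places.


Fisher information for Poisson: I(lambda) = 1/lambda.
lambda = 48.
I(lambda) = 1/48 = 0.020833

0.020833


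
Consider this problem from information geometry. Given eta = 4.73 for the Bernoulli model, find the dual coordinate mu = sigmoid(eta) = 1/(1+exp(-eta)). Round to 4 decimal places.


Dual coordinate (expectation parameter) for Bernoulli:
mu = 1/(1+exp(-eta)).
eta = 4.73.
exp(-eta) = exp(-4.73) = 0.008826.
mu = 1/(1+0.008826) = 0.9913

0.9913


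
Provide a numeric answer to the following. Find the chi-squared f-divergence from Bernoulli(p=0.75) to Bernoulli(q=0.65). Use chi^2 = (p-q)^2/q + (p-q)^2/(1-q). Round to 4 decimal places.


Chi-squared divergence between Bernoulli distributions:
chi^2 = (p-q)^2/q + (p-q)^2/(1-q).
p = 0.75, q = 0.65, p-q = 0.1.
(p-q)^2 = 0.01.
term1 = 0.01/0.65 = 0.015385.
term2 = 0.01/0.35 = 0.028571.
chi^2 = 0.015385 + 0.028571 = 0.0440

0.0440


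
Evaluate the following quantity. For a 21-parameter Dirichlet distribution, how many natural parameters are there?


Exponential family dimension calculation:
Dirichlet with 21 components has 21 natural parameters.

21


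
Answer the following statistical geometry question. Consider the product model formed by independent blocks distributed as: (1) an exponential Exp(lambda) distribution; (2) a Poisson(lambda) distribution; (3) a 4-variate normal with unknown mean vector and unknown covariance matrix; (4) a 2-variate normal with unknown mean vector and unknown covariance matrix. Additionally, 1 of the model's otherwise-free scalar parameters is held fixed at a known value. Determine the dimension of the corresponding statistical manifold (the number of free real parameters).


The dimension of a statistical manifold equals the number of free
(independent) real parameters of the model. For a product of independent
blocks the parameter counts add.
- exponential (lambda): 1.
- Poisson (lambda): 1.
- 4-variate normal: 4 (mean) + 4*5/2 = 10 (symmetric covariance) = 14.
- 2-variate normal: 2 (mean) + 2*3/2 = 3 (symmetric covariance) = 5.
Total = 1 + 1 + 14 + 5 = 21.
1 parameter(s) fixed at known values: 21 - 1 = 20.
Dimension = 20

20


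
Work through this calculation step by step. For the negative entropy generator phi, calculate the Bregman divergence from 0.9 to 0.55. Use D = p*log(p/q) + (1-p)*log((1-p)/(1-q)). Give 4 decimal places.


Bregman divergence with negative entropy generator:
D = p*log(p/q) + (1-p)*log((1-p)/(1-q)).
p = 0.9, q = 0.55.
p*log(p/q) = 0.9*log(0.9/0.55) = 0.443229.
(1-p)*log((1-p)/(1-q)) = 0.1*log(0.1/0.45) = -0.150408.
D = 0.443229 + -0.150408 = 0.2928

0.2928


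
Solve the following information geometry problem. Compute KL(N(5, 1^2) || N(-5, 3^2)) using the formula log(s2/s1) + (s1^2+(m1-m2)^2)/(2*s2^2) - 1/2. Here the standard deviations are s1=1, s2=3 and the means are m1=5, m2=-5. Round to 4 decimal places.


KL divergence between normal distributions:
KL = log(s2/s1) + (s1^2 + (m1-m2)^2)/(2*s2^2) - 1/2.
log(3/1) = 1.098612.
(1^2 + (5--5)^2)/(2*3^2) = (1 + 100)/18 = 5.611111.
KL = 1.098612 + 5.611111 - 0.5 = 6.2097

6.2097


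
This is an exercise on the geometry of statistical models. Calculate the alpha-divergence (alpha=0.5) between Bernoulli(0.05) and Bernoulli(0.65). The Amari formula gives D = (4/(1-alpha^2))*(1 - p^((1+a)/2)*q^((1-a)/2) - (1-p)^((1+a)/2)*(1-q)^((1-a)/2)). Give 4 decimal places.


Amari alpha-divergence:
D = (4/(1-alpha^2))*(1 - p^((1+a)/2)*q^((1-a)/2) - (1-p)^((1+a)/2)*(1-q)^((1-a)/2)).
alpha = 0.5, p = 0.05, q = 0.65.
e1 = (1+alpha)/2 = 0.75, e2 = (1-alpha)/2 = 0.25.
t1 = p^e1 * q^e2 = 0.05^0.75 * 0.65^0.25 = 0.094941.
t2 = (1-p)^e1 * (1-q)^e2 = 0.95^0.75 * 0.35^0.25 = 0.740133.
4/(1-alpha^2) = 5.333333.
D = 5.333333*(1 - 0.094941 - 0.740133) = 0.8796

0.8796


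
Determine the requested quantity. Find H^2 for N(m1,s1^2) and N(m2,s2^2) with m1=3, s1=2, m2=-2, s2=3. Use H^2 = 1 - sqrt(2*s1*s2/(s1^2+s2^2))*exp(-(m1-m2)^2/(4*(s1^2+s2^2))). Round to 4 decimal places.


Squared Hellinger distance for Gaussians:
H^2 = 1 - sqrt(2*s1*s2/(s1^2+s2^2)) * exp(-(m1-m2)^2/(4*(s1^2+s2^2))).
s1^2 = 4, s2^2 = 9, s1^2+s2^2 = 13.
sqrt(2*2*3/(13)) = 0.960769.
(m1-m2)^2 = (5)^2 = 25.
exp(-25/(4*13)) = exp(-0.480769) = 0.618308.
H^2 = 1 - 0.960769*0.618308 = 0.4059

0.4059


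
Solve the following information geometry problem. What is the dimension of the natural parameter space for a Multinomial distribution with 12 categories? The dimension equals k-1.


Exponential family dimension calculation:
For Multinomial with k=12 categories, dim = k-1 = 11.

11


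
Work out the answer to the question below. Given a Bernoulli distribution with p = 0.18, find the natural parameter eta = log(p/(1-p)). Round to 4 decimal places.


Natural parameter for Bernoulli: eta = log(p/(1-p)).
p = 0.18, 1-p = 0.82.
p/(1-p) = 0.219512.
eta = log(0.219512) = -1.5163

-1.5163


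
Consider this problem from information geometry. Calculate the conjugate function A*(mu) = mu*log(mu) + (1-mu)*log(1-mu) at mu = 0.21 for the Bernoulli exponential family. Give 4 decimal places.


Legendre transform for Bernoulli:
A*(mu) = mu*log(mu) + (1-mu)*log(1-mu).
mu = 0.21, 1-mu = 0.79.
mu*log(mu) = 0.21*log(0.21) = -0.327736.
(1-mu)*log(1-mu) = 0.79*log(0.79) = -0.186221.
A* = -0.327736 + -0.186221 = -0.5140

-0.5140


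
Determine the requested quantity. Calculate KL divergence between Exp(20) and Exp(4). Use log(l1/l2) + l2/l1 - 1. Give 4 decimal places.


KL divergence for exponential family:
KL = log(l1/l2) + l2/l1 - 1.
log(20/4) = 1.609438.
4/20 = 0.2.
KL = 1.609438 + 0.2 - 1 = 0.8094

0.8094


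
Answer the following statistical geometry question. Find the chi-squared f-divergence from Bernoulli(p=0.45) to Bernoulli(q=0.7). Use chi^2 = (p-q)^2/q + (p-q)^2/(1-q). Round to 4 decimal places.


Chi-squared divergence between Bernoulli distributions:
chi^2 = (p-q)^2/q + (p-q)^2/(1-q).
p = 0.45, q = 0.7, p-q = -0.25.
(p-q)^2 = 0.0625.
term1 = 0.0625/0.7 = 0.089286.
term2 = 0.0625/0.3 = 0.208333.
chi^2 = 0.089286 + 0.208333 = 0.2976

0.2976


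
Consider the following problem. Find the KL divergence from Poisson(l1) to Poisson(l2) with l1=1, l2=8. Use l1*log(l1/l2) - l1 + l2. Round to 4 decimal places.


KL divergence for Poisson:
KL = l1*log(l1/l2) - l1 + l2.
l1 = 1, l2 = 8.
log(1/8) = -2.079442.
l1*log(l1/l2) = 1 * -2.079442 = -2.079442.
KL = -2.079442 - 1 + 8 = 4.9206

4.9206


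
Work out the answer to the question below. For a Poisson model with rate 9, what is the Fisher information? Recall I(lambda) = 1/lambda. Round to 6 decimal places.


Fisher information for Poisson: I(lambda) = 1/lambda.
lambda = 9.
I(lambda) = 1/9 = 0.111111

0.111111


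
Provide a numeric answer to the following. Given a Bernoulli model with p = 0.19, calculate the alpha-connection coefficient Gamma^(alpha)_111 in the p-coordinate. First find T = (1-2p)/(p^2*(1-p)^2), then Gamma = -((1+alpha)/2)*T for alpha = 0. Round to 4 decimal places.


Skewness (Amari-Chentsov) tensor: T = (1-2p)/(p^2*(1-p)^2).
p = 0.19, 1-2p = 0.62, p^2 = 0.0361, (1-p)^2 = 0.6561.
T = 0.62/(0.0361 * 0.6561) = 26.176673.
In the p-coordinate, Gamma^(alpha) = Gamma^(0) - (alpha/2)*T with Gamma^(0) = (1/2)*g'(p) = -T/2,
so Gamma^(alpha) = -((1+alpha)/2)*T.
alpha = 0, -(1+alpha)/2 = -0.5.
Gamma = -0.5 * 26.176673 = -13.0883

-13.0883


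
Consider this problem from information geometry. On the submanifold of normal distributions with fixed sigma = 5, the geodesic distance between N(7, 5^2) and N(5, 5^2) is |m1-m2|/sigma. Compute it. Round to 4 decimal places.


On the fixed-variance normal subfamily, geodesic distance = |m1-m2|/sigma.
|7 - 5| = 2.
sigma = 5.
d = 2/5 = 0.4000

0.4000


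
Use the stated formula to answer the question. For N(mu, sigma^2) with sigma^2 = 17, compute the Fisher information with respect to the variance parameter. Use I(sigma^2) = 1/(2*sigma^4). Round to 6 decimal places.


Fisher information for variance: I(sigma^2) = 1/(2*sigma^4).
sigma^2 = 17, so sigma^4 = 289.
I = 1/(2*289) = 1/578 = 0.001730

0.001730


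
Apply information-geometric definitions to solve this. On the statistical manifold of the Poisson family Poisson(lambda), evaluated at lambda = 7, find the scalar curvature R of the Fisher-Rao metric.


This family has a single free parameter, so its statistical manifold
is 1-dimensional. The Riemann curvature tensor of any 1-dimensional
Riemannian manifold vanishes identically, so R = 0.

0


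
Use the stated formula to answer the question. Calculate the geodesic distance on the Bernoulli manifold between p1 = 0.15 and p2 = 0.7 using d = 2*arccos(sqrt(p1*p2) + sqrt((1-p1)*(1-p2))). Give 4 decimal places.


Geodesic distance on Bernoulli manifold:
d(p1,p2) = 2*arccos(sqrt(p1*p2) + sqrt((1-p1)*(1-p2))).
sqrt(p1*p2) = sqrt(0.15*0.7) = 0.324037.
sqrt((1-p1)*(1-p2)) = sqrt(0.85*0.3) = 0.504975.
arg = 0.324037 + 0.504975 = 0.829012.
d = 2*arccos(0.829012) = 1.1869

1.1869


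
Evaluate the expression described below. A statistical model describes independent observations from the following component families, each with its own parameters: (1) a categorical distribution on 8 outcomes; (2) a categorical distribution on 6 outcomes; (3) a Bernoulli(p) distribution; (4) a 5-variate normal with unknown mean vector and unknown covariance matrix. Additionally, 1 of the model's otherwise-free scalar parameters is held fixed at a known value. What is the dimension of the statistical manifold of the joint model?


The dimension of a statistical manifold equals the number of free
(independent) real parameters of the model. For a product of independent
blocks the parameter counts add.
- categorical on 8 outcomes (probabilities sum to 1): 8-1 = 7.
- categorical on 6 outcomes (probabilities sum to 1): 6-1 = 5.
- Bernoulli (p): 1.
- 5-variate normal: 5 (mean) + 5*6/2 = 15 (symmetric covariance) = 20.
Total = 7 + 5 + 1 + 20 = 33.
1 parameter(s) fixed at known values: 33 - 1 = 32.
Dimension = 32

32


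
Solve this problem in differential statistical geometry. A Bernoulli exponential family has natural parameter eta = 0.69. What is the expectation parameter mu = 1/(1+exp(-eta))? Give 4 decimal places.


Dual coordinate (expectation parameter) for Bernoulli:
mu = 1/(1+exp(-eta)).
eta = 0.69.
exp(-eta) = exp(-0.69) = 0.501576.
mu = 1/(1+0.501576) = 0.6660

0.6660


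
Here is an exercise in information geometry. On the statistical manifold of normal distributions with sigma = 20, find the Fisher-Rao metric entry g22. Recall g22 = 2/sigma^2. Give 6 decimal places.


For the 2-parameter normal family, the Fisher metric has:
  g11 = 1/sigma^2, g22 = 2/sigma^2.
sigma = 20, sigma^2 = 400.
g22 = 0.005000

0.005000


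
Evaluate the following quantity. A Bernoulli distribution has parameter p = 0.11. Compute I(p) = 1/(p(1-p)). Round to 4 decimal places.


For Bernoulli(p), Fisher information is I(p) = 1/(p*(1-p)).
p = 0.11, 1-p = 0.89.
p*(1-p) = 0.0979.
I(p) = 1/0.0979 = 10.2145

10.2145


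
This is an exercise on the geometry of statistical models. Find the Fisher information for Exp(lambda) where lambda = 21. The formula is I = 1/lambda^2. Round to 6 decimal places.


Fisher information for exponential: I(lambda) = 1/lambda^2.
lambda = 21, lambda^2 = 441.
I = 1/441 = 0.002268

0.002268


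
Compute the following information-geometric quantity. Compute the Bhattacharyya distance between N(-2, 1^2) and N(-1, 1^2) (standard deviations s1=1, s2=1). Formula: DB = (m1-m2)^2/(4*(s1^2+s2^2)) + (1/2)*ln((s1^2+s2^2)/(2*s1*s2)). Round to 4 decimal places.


Bhattacharyya distance between two Gaussians:
DB = (m1-m2)^2/(4*(s1^2+s2^2)) + (1/2)*ln((s1^2+s2^2)/(2*s1*s2)).
(m1-m2)^2 = (-1)^2 = 1.
s1^2+s2^2 = 1 + 1 = 2.
term1 = 1/8 = 0.125.
term2 = 0.5*ln(2/2.0) = 0.0.
DB = 0.125 + 0.0 = 0.1250

0.1250


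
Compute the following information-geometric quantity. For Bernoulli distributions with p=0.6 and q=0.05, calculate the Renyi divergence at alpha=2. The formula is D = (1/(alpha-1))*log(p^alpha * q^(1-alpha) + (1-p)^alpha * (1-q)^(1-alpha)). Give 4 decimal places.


Renyi divergence of order alpha between Bernoulli distributions:
D = (1/(alpha-1))*log(p^alpha * q^(1-alpha) + (1-p)^alpha * (1-q)^(1-alpha)).
alpha = 2, p = 0.6, q = 0.05.
p^alpha * q^(1-alpha) = 0.6^2 * 0.05^-1 = 7.2.
(1-p)^alpha * (1-q)^(1-alpha) = 0.4^2 * 0.95^-1 = 0.168421.
sum = 7.2 + 0.168421 = 7.368421.
D = (1/1)*log(7.368421) = 1.9972

1.9972


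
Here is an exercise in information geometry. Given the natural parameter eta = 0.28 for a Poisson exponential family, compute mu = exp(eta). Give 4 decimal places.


Expectation parameter for Poisson exponential family:
mu = exp(eta).
eta = 0.28.
mu = exp(0.28) = 1.3231

1.3231


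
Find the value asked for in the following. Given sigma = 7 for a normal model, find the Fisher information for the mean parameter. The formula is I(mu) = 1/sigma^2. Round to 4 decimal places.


The Fisher information for the mean of a normal distribution is I(mu) = 1/sigma^2.
sigma = 7, so sigma^2 = 49.
I(mu) = 1/49 = 0.0204

0.0204


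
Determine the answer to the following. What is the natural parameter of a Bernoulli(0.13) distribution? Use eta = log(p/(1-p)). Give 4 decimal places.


Natural parameter for Bernoulli: eta = log(p/(1-p)).
p = 0.13, 1-p = 0.87.
p/(1-p) = 0.149425.
eta = log(0.149425) = -1.9010

-1.9010


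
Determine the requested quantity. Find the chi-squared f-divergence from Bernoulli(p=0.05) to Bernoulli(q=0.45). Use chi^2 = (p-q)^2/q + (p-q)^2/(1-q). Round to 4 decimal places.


Chi-squared divergence between Bernoulli distributions:
chi^2 = (p-q)^2/q + (p-q)^2/(1-q).
p = 0.05, q = 0.45, p-q = -0.4.
(p-q)^2 = 0.16.
term1 = 0.16/0.45 = 0.355556.
term2 = 0.16/0.55 = 0.290909.
chi^2 = 0.355556 + 0.290909 = 0.6465

0.6465


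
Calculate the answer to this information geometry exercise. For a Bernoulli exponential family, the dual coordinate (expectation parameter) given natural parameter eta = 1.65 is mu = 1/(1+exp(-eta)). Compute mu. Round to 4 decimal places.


Dual coordinate (expectation parameter) for Bernoulli:
mu = 1/(1+exp(-eta)).
eta = 1.65.
exp(-eta) = exp(-1.65) = 0.19205.
mu = 1/(1+0.19205) = 0.8389

0.8389


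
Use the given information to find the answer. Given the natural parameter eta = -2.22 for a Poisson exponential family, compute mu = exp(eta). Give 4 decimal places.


Expectation parameter for Poisson exponential family:
mu = exp(eta).
eta = -2.22.
mu = exp(-2.22) = 0.1086

0.1086


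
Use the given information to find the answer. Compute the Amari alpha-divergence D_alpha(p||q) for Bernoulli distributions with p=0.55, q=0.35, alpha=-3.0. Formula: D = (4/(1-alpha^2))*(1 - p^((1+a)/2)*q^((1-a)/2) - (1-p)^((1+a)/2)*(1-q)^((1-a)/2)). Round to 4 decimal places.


Amari alpha-divergence:
D = (4/(1-alpha^2))*(1 - p^((1+a)/2)*q^((1-a)/2) - (1-p)^((1+a)/2)*(1-q)^((1-a)/2)).
alpha = -3.0, p = 0.55, q = 0.35.
e1 = (1+alpha)/2 = -1.0, e2 = (1-alpha)/2 = 2.0.
t1 = p^e1 * q^e2 = 0.55^-1.0 * 0.35^2.0 = 0.222727.
t2 = (1-p)^e1 * (1-q)^e2 = 0.45^-1.0 * 0.65^2.0 = 0.938889.
4/(1-alpha^2) = -0.5.
D = -0.5*(1 - 0.222727 - 0.938889) = 0.0808

0.0808


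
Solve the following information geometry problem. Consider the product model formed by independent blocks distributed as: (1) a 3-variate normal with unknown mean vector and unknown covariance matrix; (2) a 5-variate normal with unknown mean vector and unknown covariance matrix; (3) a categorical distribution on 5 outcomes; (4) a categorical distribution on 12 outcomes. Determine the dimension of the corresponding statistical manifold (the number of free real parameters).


The dimension of a statistical manifold equals the number of free
(independent) real parameters of the model. For a product of independent
blocks the parameter counts add.
- 3-variate normal: 3 (mean) + 3*4/2 = 6 (symmetric covariance) = 9.
- 5-variate normal: 5 (mean) + 5*6/2 = 15 (symmetric covariance) = 20.
- categorical on 5 outcomes (probabilities sum to 1): 5-1 = 4.
- categorical on 12 outcomes (probabilities sum to 1): 12-1 = 11.
Total = 9 + 20 + 4 + 11 = 44.
Dimension = 44

44


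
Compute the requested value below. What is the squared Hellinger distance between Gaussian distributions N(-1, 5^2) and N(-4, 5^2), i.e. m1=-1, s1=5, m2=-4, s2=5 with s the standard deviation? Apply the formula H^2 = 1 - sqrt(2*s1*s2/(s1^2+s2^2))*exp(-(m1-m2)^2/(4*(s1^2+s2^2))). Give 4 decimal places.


Squared Hellinger distance for Gaussians:
H^2 = 1 - sqrt(2*s1*s2/(s1^2+s2^2)) * exp(-(m1-m2)^2/(4*(s1^2+s2^2))).
s1^2 = 25, s2^2 = 25, s1^2+s2^2 = 50.
sqrt(2*5*5/(50)) = 1.0.
(m1-m2)^2 = (3)^2 = 9.
exp(-9/(4*50)) = exp(-0.045) = 0.955997.
H^2 = 1 - 1.0*0.955997 = 0.0440

0.0440


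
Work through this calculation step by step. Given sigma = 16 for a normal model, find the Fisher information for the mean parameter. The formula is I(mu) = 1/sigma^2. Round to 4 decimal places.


The Fisher information for the mean of a normal distribution is I(mu) = 1/sigma^2.
sigma = 16, so sigma^2 = 256.
I(mu) = 1/256 = 0.0039

0.0039


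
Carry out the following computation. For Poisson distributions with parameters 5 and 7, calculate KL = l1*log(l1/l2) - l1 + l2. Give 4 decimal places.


KL divergence for Poisson:
KL = l1*log(l1/l2) - l1 + l2.
l1 = 5, l2 = 7.
log(5/7) = -0.336472.
l1*log(l1/l2) = 5 * -0.336472 = -1.682361.
KL = -1.682361 - 5 + 7 = 0.3176

0.3176


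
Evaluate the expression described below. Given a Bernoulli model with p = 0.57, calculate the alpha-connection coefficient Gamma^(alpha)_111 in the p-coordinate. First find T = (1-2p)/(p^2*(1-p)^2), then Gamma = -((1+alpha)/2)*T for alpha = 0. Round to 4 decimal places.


Skewness (Amari-Chentsov) tensor: T = (1-2p)/(p^2*(1-p)^2).
p = 0.57, 1-2p = -0.14, p^2 = 0.3249, (1-p)^2 = 0.1849.
T = -0.14/(0.3249 * 0.1849) = -2.330459.
In the p-coordinate, Gamma^(alpha) = Gamma^(0) - (alpha/2)*T with Gamma^(0) = (1/2)*g'(p) = -T/2,
so Gamma^(alpha) = -((1+alpha)/2)*T.
alpha = 0, -(1+alpha)/2 = -0.5.
Gamma = -0.5 * -2.330459 = 1.1652

1.1652


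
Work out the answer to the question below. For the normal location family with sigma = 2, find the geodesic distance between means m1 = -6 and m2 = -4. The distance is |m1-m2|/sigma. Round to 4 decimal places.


On the fixed-variance normal subfamily, geodesic distance = |m1-m2|/sigma.
|-6 - -4| = 2.
sigma = 2.
d = 2/2 = 1.0000

1.0000


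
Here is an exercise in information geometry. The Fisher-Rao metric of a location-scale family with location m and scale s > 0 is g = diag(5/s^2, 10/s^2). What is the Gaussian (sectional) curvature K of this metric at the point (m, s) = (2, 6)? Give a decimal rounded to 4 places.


The metric has the form g = (A dm^2 + B ds^2)/s^2 with A = 5, B = 10.
Substitute u = sqrt(A/B)*m: g = B*(du^2 + ds^2)/s^2, i.e. B times the
Poincare upper half-plane metric, which has constant Gaussian curvature -1.
Scaling a 2D metric by a constant c divides the Gaussian curvature by c,
so K = -1/B = -1/(10) = -0.1000 everywhere (the point (m, s) = (2, 6) is irrelevant:
the curvature is constant).
The requested Gaussian curvature is K = -0.1000.

-0.1000


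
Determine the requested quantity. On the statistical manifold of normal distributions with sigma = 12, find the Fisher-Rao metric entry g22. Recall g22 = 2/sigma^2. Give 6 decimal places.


For the 2-parameter normal family, the Fisher metric has:
  g11 = 1/sigma^2, g22 = 2/sigma^2.
sigma = 12, sigma^2 = 144.
g22 = 0.013889

0.013889


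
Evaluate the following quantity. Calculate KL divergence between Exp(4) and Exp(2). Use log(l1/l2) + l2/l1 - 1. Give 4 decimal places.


KL divergence for exponential family:
KL = log(l1/l2) + l2/l1 - 1.
log(4/2) = 0.693147.
2/4 = 0.5.
KL = 0.693147 + 0.5 - 1 = 0.1931

0.1931


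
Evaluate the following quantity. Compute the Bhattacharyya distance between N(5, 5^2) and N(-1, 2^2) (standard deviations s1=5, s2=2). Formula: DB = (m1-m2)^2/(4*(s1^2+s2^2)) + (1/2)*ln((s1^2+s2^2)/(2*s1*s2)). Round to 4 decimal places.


Bhattacharyya distance between two Gaussians:
DB = (m1-m2)^2/(4*(s1^2+s2^2)) + (1/2)*ln((s1^2+s2^2)/(2*s1*s2)).
(m1-m2)^2 = (6)^2 = 36.
s1^2+s2^2 = 25 + 4 = 29.
term1 = 36/116 = 0.310345.
term2 = 0.5*ln(29/20.0) = 0.185782.
DB = 0.310345 + 0.185782 = 0.4961

0.4961


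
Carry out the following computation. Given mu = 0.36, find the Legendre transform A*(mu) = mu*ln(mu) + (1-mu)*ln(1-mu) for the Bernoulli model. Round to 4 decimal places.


Legendre transform for Bernoulli:
A*(mu) = mu*log(mu) + (1-mu)*log(1-mu).
mu = 0.36, 1-mu = 0.64.
mu*log(mu) = 0.36*log(0.36) = -0.367794.
(1-mu)*log(1-mu) = 0.64*log(0.64) = -0.285624.
A* = -0.367794 + -0.285624 = -0.6534

-0.6534


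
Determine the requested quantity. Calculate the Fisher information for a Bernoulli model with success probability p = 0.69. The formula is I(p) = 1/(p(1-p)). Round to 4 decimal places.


For Bernoulli(p), Fisher information is I(p) = 1/(p*(1-p)).
p = 0.69, 1-p = 0.31.
p*(1-p) = 0.2139.
I(p) = 1/0.2139 = 4.6751

4.6751


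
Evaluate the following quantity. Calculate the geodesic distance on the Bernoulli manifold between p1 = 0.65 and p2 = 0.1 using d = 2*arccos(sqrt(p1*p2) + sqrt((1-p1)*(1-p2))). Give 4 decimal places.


Geodesic distance on Bernoulli manifold:
d(p1,p2) = 2*arccos(sqrt(p1*p2) + sqrt((1-p1)*(1-p2))).
sqrt(p1*p2) = sqrt(0.65*0.1) = 0.254951.
sqrt((1-p1)*(1-p2)) = sqrt(0.35*0.9) = 0.561249.
arg = 0.254951 + 0.561249 = 0.8162.
d = 2*arccos(0.8162) = 1.2320

1.2320


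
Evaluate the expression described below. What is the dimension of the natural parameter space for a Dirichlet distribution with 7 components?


Exponential family dimension calculation:
Dirichlet with 7 components has 7 natural parameters.

7


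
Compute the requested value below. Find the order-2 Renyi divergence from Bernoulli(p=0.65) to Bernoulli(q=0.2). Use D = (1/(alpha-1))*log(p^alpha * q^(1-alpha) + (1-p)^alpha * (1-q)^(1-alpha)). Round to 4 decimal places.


Renyi divergence of order alpha between Bernoulli distributions:
D = (1/(alpha-1))*log(p^alpha * q^(1-alpha) + (1-p)^alpha * (1-q)^(1-alpha)).
alpha = 2, p = 0.65, q = 0.2.
p^alpha * q^(1-alpha) = 0.65^2 * 0.2^-1 = 2.1125.
(1-p)^alpha * (1-q)^(1-alpha) = 0.35^2 * 0.8^-1 = 0.153125.
sum = 2.1125 + 0.153125 = 2.265625.
D = (1/1)*log(2.265625) = 0.8179

0.8179


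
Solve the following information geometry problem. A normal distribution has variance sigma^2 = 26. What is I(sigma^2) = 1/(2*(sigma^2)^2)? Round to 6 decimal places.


Fisher information for variance: I(sigma^2) = 1/(2*sigma^4).
sigma^2 = 26, so sigma^4 = 676.
I = 1/(2*676) = 1/1352 = 0.000740

0.000740


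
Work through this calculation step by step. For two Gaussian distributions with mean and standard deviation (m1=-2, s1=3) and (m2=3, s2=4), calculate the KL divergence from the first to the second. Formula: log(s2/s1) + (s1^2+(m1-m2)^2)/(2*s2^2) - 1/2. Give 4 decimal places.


KL divergence between normal distributions:
KL = log(s2/s1) + (s1^2 + (m1-m2)^2)/(2*s2^2) - 1/2.
log(4/3) = 0.287682.
(3^2 + (-2-3)^2)/(2*4^2) = (9 + 25)/32 = 1.0625.
KL = 0.287682 + 1.0625 - 0.5 = 0.8502

0.8502


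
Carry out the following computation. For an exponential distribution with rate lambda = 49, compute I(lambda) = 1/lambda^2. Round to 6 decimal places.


Fisher information for exponential: I(lambda) = 1/lambda^2.
lambda = 49, lambda^2 = 2401.
I = 1/2401 = 0.000416

0.000416


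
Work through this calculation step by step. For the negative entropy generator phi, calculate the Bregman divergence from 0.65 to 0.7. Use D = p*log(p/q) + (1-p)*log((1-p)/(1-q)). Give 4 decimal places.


Bregman divergence with negative entropy generator:
D = p*log(p/q) + (1-p)*log((1-p)/(1-q)).
p = 0.65, q = 0.7.
p*log(p/q) = 0.65*log(0.65/0.7) = -0.04817.
(1-p)*log((1-p)/(1-q)) = 0.35*log(0.35/0.3) = 0.053953.
D = -0.04817 + 0.053953 = 0.0058

0.0058


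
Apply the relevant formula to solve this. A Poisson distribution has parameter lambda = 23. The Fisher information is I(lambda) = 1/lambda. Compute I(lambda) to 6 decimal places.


Fisher information for Poisson: I(lambda) = 1/lambda.
lambda = 23.
I(lambda) = 1/23 = 0.043478

0.043478


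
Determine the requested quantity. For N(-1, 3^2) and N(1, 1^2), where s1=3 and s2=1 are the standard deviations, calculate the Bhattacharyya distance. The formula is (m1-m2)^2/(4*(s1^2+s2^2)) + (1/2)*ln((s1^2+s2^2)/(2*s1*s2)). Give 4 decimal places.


Bhattacharyya distance between two Gaussians:
DB = (m1-m2)^2/(4*(s1^2+s2^2)) + (1/2)*ln((s1^2+s2^2)/(2*s1*s2)).
(m1-m2)^2 = (-2)^2 = 4.
s1^2+s2^2 = 9 + 1 = 10.
term1 = 4/40 = 0.1.
term2 = 0.5*ln(10/6.0) = 0.255413.
DB = 0.1 + 0.255413 = 0.3554

0.3554


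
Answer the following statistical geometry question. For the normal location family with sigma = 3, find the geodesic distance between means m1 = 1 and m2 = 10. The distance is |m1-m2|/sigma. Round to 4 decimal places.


On the fixed-variance normal subfamily, geodesic distance = |m1-m2|/sigma.
|1 - 10| = 9.
sigma = 3.
d = 9/3 = 3.0000

3.0000


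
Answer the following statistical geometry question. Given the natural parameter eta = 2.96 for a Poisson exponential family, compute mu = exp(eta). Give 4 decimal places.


Expectation parameter for Poisson exponential family:
mu = exp(eta).
eta = 2.96.
mu = exp(2.96) = 19.2980

19.2980


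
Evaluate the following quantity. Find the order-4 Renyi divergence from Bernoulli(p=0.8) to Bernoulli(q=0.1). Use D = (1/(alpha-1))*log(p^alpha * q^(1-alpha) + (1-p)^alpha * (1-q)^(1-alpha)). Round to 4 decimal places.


Renyi divergence of order alpha between Bernoulli distributions:
D = (1/(alpha-1))*log(p^alpha * q^(1-alpha) + (1-p)^alpha * (1-q)^(1-alpha)).
alpha = 4, p = 0.8, q = 0.1.
p^alpha * q^(1-alpha) = 0.8^4 * 0.1^-3 = 409.6.
(1-p)^alpha * (1-q)^(1-alpha) = 0.2^4 * 0.9^-3 = 0.002195.
sum = 409.6 + 0.002195 = 409.602195.
D = (1/3)*log(409.602195) = 2.0051

2.0051


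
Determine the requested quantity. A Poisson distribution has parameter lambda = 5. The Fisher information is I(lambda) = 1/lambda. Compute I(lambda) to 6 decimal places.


Fisher information for Poisson: I(lambda) = 1/lambda.
lambda = 5.
I(lambda) = 1/5 = 0.200000

0.200000


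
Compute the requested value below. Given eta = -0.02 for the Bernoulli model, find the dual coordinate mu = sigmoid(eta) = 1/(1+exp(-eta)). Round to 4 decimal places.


Dual coordinate (expectation parameter) for Bernoulli:
mu = 1/(1+exp(-eta)).
eta = -0.02.
exp(-eta) = exp(0.02) = 1.020201.
mu = 1/(1+1.020201) = 0.4950

0.4950


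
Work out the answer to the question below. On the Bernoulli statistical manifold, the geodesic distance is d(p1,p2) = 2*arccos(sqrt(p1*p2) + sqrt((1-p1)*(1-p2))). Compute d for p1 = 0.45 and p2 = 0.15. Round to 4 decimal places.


Geodesic distance on Bernoulli manifold:
d(p1,p2) = 2*arccos(sqrt(p1*p2) + sqrt((1-p1)*(1-p2))).
sqrt(p1*p2) = sqrt(0.45*0.15) = 0.259808.
sqrt((1-p1)*(1-p2)) = sqrt(0.55*0.85) = 0.68374.
arg = 0.259808 + 0.68374 = 0.943547.
d = 2*arccos(0.943547) = 0.6752

0.6752


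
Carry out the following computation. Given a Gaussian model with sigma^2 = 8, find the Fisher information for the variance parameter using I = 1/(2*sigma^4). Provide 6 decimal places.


Fisher information for variance: I(sigma^2) = 1/(2*sigma^4).
sigma^2 = 8, so sigma^4 = 64.
I = 1/(2*64) = 1/128 = 0.007813

0.007813


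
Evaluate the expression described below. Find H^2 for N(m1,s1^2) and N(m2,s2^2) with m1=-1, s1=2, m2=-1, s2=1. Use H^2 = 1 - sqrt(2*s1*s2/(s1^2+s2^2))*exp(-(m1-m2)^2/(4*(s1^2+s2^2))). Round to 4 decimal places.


Squared Hellinger distance for Gaussians:
H^2 = 1 - sqrt(2*s1*s2/(s1^2+s2^2)) * exp(-(m1-m2)^2/(4*(s1^2+s2^2))).
s1^2 = 4, s2^2 = 1, s1^2+s2^2 = 5.
sqrt(2*2*1/(5)) = 0.894427.
(m1-m2)^2 = (0)^2 = 0.
exp(-0/(4*5)) = exp(0.0) = 1.0.
H^2 = 1 - 0.894427*1.0 = 0.1056

0.1056


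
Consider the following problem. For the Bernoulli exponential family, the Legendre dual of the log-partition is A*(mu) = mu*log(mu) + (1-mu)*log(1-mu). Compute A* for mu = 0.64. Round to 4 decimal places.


Legendre transform for Bernoulli:
A*(mu) = mu*log(mu) + (1-mu)*log(1-mu).
mu = 0.64, 1-mu = 0.36.
mu*log(mu) = 0.64*log(0.64) = -0.285624.
(1-mu)*log(1-mu) = 0.36*log(0.36) = -0.367794.
A* = -0.285624 + -0.367794 = -0.6534

-0.6534


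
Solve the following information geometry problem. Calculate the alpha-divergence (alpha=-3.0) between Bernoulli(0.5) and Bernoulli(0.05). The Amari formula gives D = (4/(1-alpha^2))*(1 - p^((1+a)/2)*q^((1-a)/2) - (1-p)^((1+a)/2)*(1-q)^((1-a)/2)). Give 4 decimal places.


Amari alpha-divergence:
D = (4/(1-alpha^2))*(1 - p^((1+a)/2)*q^((1-a)/2) - (1-p)^((1+a)/2)*(1-q)^((1-a)/2)).
alpha = -3.0, p = 0.5, q = 0.05.
e1 = (1+alpha)/2 = -1.0, e2 = (1-alpha)/2 = 2.0.
t1 = p^e1 * q^e2 = 0.5^-1.0 * 0.05^2.0 = 0.005.
t2 = (1-p)^e1 * (1-q)^e2 = 0.5^-1.0 * 0.95^2.0 = 1.805.
4/(1-alpha^2) = -0.5.
D = -0.5*(1 - 0.005 - 1.805) = 0.4050

0.4050


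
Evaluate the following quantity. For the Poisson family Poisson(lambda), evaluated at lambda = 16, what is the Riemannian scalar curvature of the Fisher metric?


This family has a single free parameter, so its statistical manifold
is 1-dimensional. The Riemann curvature tensor of any 1-dimensional
Riemannian manifold vanishes identically, so R = 0.

0


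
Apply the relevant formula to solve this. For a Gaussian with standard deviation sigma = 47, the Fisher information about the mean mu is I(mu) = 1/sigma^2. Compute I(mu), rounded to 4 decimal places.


The Fisher information for the mean of a normal distribution is I(mu) = 1/sigma^2.
sigma = 47, so sigma^2 = 2209.
I(mu) = 1/2209 = 0.0005

0.0005


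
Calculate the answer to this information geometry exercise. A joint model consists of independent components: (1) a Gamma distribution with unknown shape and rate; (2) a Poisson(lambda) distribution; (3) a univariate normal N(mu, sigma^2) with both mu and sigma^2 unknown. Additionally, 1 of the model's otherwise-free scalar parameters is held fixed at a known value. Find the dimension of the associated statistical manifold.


The dimension of a statistical manifold equals the number of free
(independent) real parameters of the model. For a product of independent
blocks the parameter counts add.
- Gamma (shape, rate): 2.
- Poisson (lambda): 1.
- normal (mu, sigma^2): 2.
Total = 2 + 1 + 2 = 5.
1 parameter(s) fixed at known values: 5 - 1 = 4.
Dimension = 4

4


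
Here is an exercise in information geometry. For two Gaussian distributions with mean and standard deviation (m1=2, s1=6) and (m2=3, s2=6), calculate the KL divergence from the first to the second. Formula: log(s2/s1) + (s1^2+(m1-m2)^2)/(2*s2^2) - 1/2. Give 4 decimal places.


KL divergence between normal distributions:
KL = log(s2/s1) + (s1^2 + (m1-m2)^2)/(2*s2^2) - 1/2.
log(6/6) = 0.0.
(6^2 + (2-3)^2)/(2*6^2) = (36 + 1)/72 = 0.513889.
KL = 0.0 + 0.513889 - 0.5 = 0.0139

0.0139


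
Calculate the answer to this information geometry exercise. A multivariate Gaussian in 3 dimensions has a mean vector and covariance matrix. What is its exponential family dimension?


Exponential family dimension calculation:
For 3-dim MVN: mean has 3 params, covariance has 3*4/2 = 6 unique entries.
Total dim = 3 + 6 = 9.

9


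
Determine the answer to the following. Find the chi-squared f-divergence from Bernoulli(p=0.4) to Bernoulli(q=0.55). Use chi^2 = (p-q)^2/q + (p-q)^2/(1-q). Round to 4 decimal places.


Chi-squared divergence between Bernoulli distributions:
chi^2 = (p-q)^2/q + (p-q)^2/(1-q).
p = 0.4, q = 0.55, p-q = -0.15.
(p-q)^2 = 0.0225.
term1 = 0.0225/0.55 = 0.040909.
term2 = 0.0225/0.45 = 0.05.
chi^2 = 0.040909 + 0.05 = 0.0909

0.0909


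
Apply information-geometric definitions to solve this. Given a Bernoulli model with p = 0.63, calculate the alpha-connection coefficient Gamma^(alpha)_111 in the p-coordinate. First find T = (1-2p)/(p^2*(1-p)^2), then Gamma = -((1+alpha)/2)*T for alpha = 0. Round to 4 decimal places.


Skewness (Amari-Chentsov) tensor: T = (1-2p)/(p^2*(1-p)^2).
p = 0.63, 1-2p = -0.26, p^2 = 0.3969, (1-p)^2 = 0.1369.
T = -0.26/(0.3969 * 0.1369) = -4.785076.
In the p-coordinate, Gamma^(alpha) = Gamma^(0) - (alpha/2)*T with Gamma^(0) = (1/2)*g'(p) = -T/2,
so Gamma^(alpha) = -((1+alpha)/2)*T.
alpha = 0, -(1+alpha)/2 = -0.5.
Gamma = -0.5 * -4.785076 = 2.3925

2.3925


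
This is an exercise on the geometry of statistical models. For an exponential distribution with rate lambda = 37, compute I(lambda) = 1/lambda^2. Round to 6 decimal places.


Fisher information for exponential: I(lambda) = 1/lambda^2.
lambda = 37, lambda^2 = 1369.
I = 1/1369 = 0.000730

0.000730


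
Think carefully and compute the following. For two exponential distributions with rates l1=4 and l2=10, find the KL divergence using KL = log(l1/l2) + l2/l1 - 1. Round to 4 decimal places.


KL divergence for exponential family:
KL = log(l1/l2) + l2/l1 - 1.
log(4/10) = -0.916291.
10/4 = 2.5.
KL = -0.916291 + 2.5 - 1 = 0.5837

0.5837


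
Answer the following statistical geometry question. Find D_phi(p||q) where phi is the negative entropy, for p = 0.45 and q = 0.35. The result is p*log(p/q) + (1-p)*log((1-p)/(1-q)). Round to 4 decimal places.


Bregman divergence with negative entropy generator:
D = p*log(p/q) + (1-p)*log((1-p)/(1-q)).
p = 0.45, q = 0.35.
p*log(p/q) = 0.45*log(0.45/0.35) = 0.113091.
(1-p)*log((1-p)/(1-q)) = 0.55*log(0.55/0.65) = -0.09188.
D = 0.113091 + -0.09188 = 0.0212

0.0212


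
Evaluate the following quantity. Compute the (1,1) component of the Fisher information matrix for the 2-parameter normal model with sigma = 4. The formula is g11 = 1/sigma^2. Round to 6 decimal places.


For the 2-parameter normal family, the Fisher metric has:
  g11 = 1/sigma^2, g22 = 2/sigma^2.
sigma = 4, sigma^2 = 16.
g11 = 0.062500

0.062500


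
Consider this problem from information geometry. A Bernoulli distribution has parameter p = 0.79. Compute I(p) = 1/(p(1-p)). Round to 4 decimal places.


For Bernoulli(p), Fisher information is I(p) = 1/(p*(1-p)).
p = 0.79, 1-p = 0.21.
p*(1-p) = 0.1659.
I(p) = 1/0.1659 = 6.0277

6.0277


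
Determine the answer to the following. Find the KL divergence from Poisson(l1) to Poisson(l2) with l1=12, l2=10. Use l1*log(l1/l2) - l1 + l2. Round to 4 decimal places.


KL divergence for Poisson:
KL = l1*log(l1/l2) - l1 + l2.
l1 = 12, l2 = 10.
log(12/10) = 0.182322.
l1*log(l1/l2) = 12 * 0.182322 = 2.187859.
KL = 2.187859 - 12 + 10 = 0.1879

0.1879


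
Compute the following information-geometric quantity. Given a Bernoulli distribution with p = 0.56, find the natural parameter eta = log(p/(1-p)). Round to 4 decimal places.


Natural parameter for Bernoulli: eta = log(p/(1-p)).
p = 0.56, 1-p = 0.44.
p/(1-p) = 1.272727.
eta = log(1.272727) = 0.2412

0.2412


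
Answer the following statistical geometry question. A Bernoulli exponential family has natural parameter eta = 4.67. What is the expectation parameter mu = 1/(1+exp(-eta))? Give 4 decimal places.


Dual coordinate (expectation parameter) for Bernoulli:
mu = 1/(1+exp(-eta)).
eta = 4.67.
exp(-eta) = exp(-4.67) = 0.009372.
mu = 1/(1+0.009372) = 0.9907

0.9907


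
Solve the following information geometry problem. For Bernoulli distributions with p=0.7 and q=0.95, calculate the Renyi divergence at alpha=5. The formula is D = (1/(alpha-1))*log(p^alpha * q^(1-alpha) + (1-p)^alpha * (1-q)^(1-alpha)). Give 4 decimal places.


Renyi divergence of order alpha between Bernoulli distributions:
D = (1/(alpha-1))*log(p^alpha * q^(1-alpha) + (1-p)^alpha * (1-q)^(1-alpha)).
alpha = 5, p = 0.7, q = 0.95.
p^alpha * q^(1-alpha) = 0.7^5 * 0.95^-4 = 0.206346.
(1-p)^alpha * (1-q)^(1-alpha) = 0.3^5 * 0.05^-4 = 388.8.
sum = 0.206346 + 388.8 = 389.006346.
D = (1/4)*log(389.006346) = 1.4909

1.4909


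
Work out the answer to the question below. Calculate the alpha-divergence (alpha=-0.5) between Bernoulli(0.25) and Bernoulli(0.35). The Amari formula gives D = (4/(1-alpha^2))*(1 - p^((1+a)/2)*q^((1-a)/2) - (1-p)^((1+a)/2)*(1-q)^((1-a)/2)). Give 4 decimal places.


Amari alpha-divergence:
D = (4/(1-alpha^2))*(1 - p^((1+a)/2)*q^((1-a)/2) - (1-p)^((1+a)/2)*(1-q)^((1-a)/2)).
alpha = -0.5, p = 0.25, q = 0.35.
e1 = (1+alpha)/2 = 0.25, e2 = (1-alpha)/2 = 0.75.
t1 = p^e1 * q^e2 = 0.25^0.25 * 0.35^0.75 = 0.321763.
t2 = (1-p)^e1 * (1-q)^e2 = 0.75^0.25 * 0.65^0.75 = 0.673675.
4/(1-alpha^2) = 5.333333.
D = 5.333333*(1 - 0.321763 - 0.673675) = 0.0243

0.0243


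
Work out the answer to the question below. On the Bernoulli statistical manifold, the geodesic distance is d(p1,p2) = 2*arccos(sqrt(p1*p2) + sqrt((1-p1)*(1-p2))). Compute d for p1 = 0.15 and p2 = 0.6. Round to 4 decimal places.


Geodesic distance on Bernoulli manifold:
d(p1,p2) = 2*arccos(sqrt(p1*p2) + sqrt((1-p1)*(1-p2))).
sqrt(p1*p2) = sqrt(0.15*0.6) = 0.3.
sqrt((1-p1)*(1-p2)) = sqrt(0.85*0.4) = 0.583095.
arg = 0.3 + 0.583095 = 0.883095.
d = 2*arccos(0.883095) = 0.9768

0.9768


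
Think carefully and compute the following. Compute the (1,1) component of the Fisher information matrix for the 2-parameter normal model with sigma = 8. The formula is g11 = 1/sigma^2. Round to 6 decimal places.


For the 2-parameter normal family, the Fisher metric has:
  g11 = 1/sigma^2, g22 = 2/sigma^2.
sigma = 8, sigma^2 = 64.
g11 = 0.015625

0.015625


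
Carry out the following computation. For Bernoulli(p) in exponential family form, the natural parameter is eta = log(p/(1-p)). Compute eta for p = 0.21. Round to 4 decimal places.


Natural parameter for Bernoulli: eta = log(p/(1-p)).
p = 0.21, 1-p = 0.79.
p/(1-p) = 0.265823.
eta = log(0.265823) = -1.3249

-1.3249


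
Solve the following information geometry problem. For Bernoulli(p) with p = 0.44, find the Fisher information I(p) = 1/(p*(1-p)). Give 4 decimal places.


For Bernoulli(p), Fisher information is I(p) = 1/(p*(1-p)).
p = 0.44, 1-p = 0.56.
p*(1-p) = 0.2464.
I(p) = 1/0.2464 = 4.0584

4.0584


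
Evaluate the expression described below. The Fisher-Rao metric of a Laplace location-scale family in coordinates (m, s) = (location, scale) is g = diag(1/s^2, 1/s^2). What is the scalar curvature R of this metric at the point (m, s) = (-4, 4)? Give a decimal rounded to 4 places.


The metric has the form g = (A dm^2 + B ds^2)/s^2 with A = 1, B = 1.
Substitute u = sqrt(A/B)*m: g = B*(du^2 + ds^2)/s^2, i.e. B times the
Poincare upper half-plane metric, which has constant Gaussian curvature -1.
Scaling a 2D metric by a constant c divides the Gaussian curvature by c,
so K = -1/B = -1/(1) = -1.0000 everywhere (the point (m, s) = (-4, 4) is irrelevant:
the curvature is constant).
Scalar curvature in dimension 2: R = 2K = -2/(1) = -2.0000.

-2.0000


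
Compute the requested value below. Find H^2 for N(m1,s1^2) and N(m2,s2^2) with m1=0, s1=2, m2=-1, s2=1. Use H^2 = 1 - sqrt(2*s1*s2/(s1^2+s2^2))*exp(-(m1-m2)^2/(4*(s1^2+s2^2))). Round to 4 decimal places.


Squared Hellinger distance for Gaussians:
H^2 = 1 - sqrt(2*s1*s2/(s1^2+s2^2)) * exp(-(m1-m2)^2/(4*(s1^2+s2^2))).
s1^2 = 4, s2^2 = 1, s1^2+s2^2 = 5.
sqrt(2*2*1/(5)) = 0.894427.
(m1-m2)^2 = (1)^2 = 1.
exp(-1/(4*5)) = exp(-0.05) = 0.951229.
H^2 = 1 - 0.894427*0.951229 = 0.1492

0.1492


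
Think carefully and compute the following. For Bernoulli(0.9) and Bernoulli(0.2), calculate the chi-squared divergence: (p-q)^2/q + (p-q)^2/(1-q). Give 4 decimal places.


Chi-squared divergence between Bernoulli distributions:
chi^2 = (p-q)^2/q + (p-q)^2/(1-q).
p = 0.9, q = 0.2, p-q = 0.7.
(p-q)^2 = 0.49.
term1 = 0.49/0.2 = 2.45.
term2 = 0.49/0.8 = 0.6125.
chi^2 = 2.45 + 0.6125 = 3.0625

3.0625


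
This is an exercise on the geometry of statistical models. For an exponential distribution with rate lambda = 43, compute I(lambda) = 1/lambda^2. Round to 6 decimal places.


Fisher information for exponential: I(lambda) = 1/lambda^2.
lambda = 43, lambda^2 = 1849.
I = 1/1849 = 0.000541

0.000541
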